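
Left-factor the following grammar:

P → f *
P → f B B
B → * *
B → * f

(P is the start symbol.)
Left-factoring transforms A → αβ₁ | αβ₂ into A → αA' and A' → β₁ | β₂
(α is the longest common prefix among the alternatives). Repeat until
no nonterminal has two alternatives with a common prefix.

Round 1: P has alternatives sharing prefix 'f'. Introduce P': P → f P'
  Add: P' → *
  Add: P' → B B

Round 2: B has alternatives sharing prefix '*'. Introduce B': B → * B'
  Add: B' → *
  Add: B' → f

No remaining common prefixes — done.

Resulting grammar:
P → f P'
P' → *
P' → B B
B → * B'
B' → *
B' → f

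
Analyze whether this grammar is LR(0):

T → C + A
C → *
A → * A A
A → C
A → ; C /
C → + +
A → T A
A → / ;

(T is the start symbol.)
Augment with T' → T and build the canonical LR(0) collection (I0 = CLOSURE({[T' → . T]}), then GOTO on every symbol after a dot until no new states appear). It has 19 states:
  I0: { [C → . *], [C → . + +], [T → . C + A], [T' → . T] }  — shift
  I1: { [C → * .] }  — reduce
  I2: { [C → + . +] }  — shift
  I3: { [T → C . + A] }  — shift
  I4: { [T' → T .] }  — accept
  I5: { [A → . * A A], [A → . / ;], [A → . ; C /], [A → . C], [A → . T A], [C → . *], [C → . + +], [T → . C + A], [T → C + . A] }  — shift
  I6: { [A → * . A A], [A → . * A A], [A → . / ;], [A → . ; C /], [A → . C], [A → . T A], [C → * .], [C → . *], [C → . + +], [T → . C + A] }  — shift, reduce
  I7: { [A → / . ;] }  — shift
  I8: { [A → ; . C /], [C → . *], [C → . + +] }  — shift
  I9: { [T → C + A .] }  — reduce
  I10: { [A → C .], [T → C . + A] }  — shift, reduce
  I11: { [A → . * A A], [A → . / ;], [A → . ; C /], [A → . C], [A → . T A], [A → T . A], [C → . *], [C → . + +], [T → . C + A] }  — shift
  I12: { [A → T A .] }  — reduce
  I13: { [A → ; C . /] }  — shift
  I14: { [A → ; C / .] }  — reduce
  I15: { [A → / ; .] }  — reduce
  I16: { [A → * A . A], [A → . * A A], [A → . / ;], [A → . ; C /], [A → . C], [A → . T A], [C → . *], [C → . + +], [T → . C + A] }  — shift
  I17: { [A → * A A .] }  — reduce
  I18: { [C → + + .] }  — reduce

Conflict in state I6:
  Shift-reduce conflict between [C → * .] and [A → . * A A]
So the grammar is NOT LR(0).

Answer: No. Shift-reduce conflict between [C → * .] and [A → . * A A]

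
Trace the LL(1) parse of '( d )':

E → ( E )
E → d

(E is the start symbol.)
Stack is shown with the top on the left.

Stack    Input    Action
------------------------
E $      ( d ) $  output E → ( E )
( E ) $  ( d ) $  match '('
E ) $    d ) $    output E → d
d ) $    d ) $    match 'd'
) $      ) $      match ')'
$        $        accept

The string is accepted.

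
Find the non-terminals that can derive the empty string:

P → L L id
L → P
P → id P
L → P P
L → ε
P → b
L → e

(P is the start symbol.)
{ 'L' }

A non-terminal is nullable if it can derive ε (the empty string): either it has an ε-production, or it has a production whose right-hand side consists entirely of nullable non-terminals.

ε-productions: L → ε
So L is immediately nullable.
No further non-terminal can be added: every production for the remaining non-terminals contains a terminal or a non-nullable non-terminal.
Nullable = { 'L' }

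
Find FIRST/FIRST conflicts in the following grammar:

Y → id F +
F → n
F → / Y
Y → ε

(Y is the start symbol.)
A FIRST/FIRST conflict occurs when two productions N → α and N → β for the same non-terminal have FIRST(α) ∩ FIRST(β) ≠ ∅ (with ε ∈ FIRST of a nullable right-hand side, so two nullable alternatives also conflict).

Productions for Y:
  Y → id F +: FIRST = { 'id' }
  Y → ε: FIRST = { ε }
Productions for F:
  F → n: FIRST = { 'n' }
  F → / Y: FIRST = { '/' }

All alternatives of each non-terminal have pairwise disjoint FIRST sets.

Answer: No FIRST/FIRST conflicts.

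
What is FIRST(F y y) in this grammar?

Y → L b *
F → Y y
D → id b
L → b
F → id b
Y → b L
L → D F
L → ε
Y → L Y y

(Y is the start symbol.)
FIRST sets of the non-terminals involved (from the grammar, by fixed-point iteration):
  FIRST(F) = { 'b', 'id' }

To compute FIRST(F y y), process the symbols left to right:
Symbol F is a non-terminal. Add FIRST(F) \ {ε} = { 'b', 'id' }
F is not nullable (ε ∉ FIRST(F)), so stop here.
FIRST(F y y) = { 'b', 'id' }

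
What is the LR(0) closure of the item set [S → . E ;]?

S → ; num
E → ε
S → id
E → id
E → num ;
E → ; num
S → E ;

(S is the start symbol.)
To compute CLOSURE, for each item [A → α.Bβ] where B is a non-terminal, add [B → .γ] for all productions B → γ; repeat for the newly added items until nothing changes.

Start with: [S → . E ;]
  [S → . E ;] has the dot before E: add [E → .], [E → . id], [E → . num ;], [E → . ; num]
No further items can be added.

CLOSURE = { [E → . ; num], [E → . id], [E → . num ;], [E → .], [S → . E ;] }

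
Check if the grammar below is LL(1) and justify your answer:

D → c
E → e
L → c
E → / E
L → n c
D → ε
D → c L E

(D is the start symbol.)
No. Predict set conflict for D: { 'c' }

A grammar is LL(1) if for each non-terminal N with multiple productions, the predict sets of those productions are pairwise disjoint, where PREDICT(N → α) = (FIRST(α) \ {ε}) ∪ (FOLLOW(N) if α ⇒* ε).

Relevant sets:
  FOLLOW(D) = { $ }

For D:
  PREDICT(D → c) = { 'c' }
  PREDICT(D → ε) = { $ }
  PREDICT(D → c L E) = { 'c' }
For E:
  PREDICT(E → e) = { 'e' }
  PREDICT(E → '/' E) = { '/' }
For L:
  PREDICT(L → c) = { 'c' }
  PREDICT(L → n c) = { 'n' }

Conflict found: Predict set conflict for D: { 'c' }
The grammar is NOT LL(1).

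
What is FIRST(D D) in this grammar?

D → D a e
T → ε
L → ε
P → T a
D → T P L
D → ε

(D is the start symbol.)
{ 'a', ε }

FIRST sets of the non-terminals involved (from the grammar, by fixed-point iteration):
  FIRST(D) = { 'a', ε }

To compute FIRST(D D), process the symbols left to right:
Symbol D is a non-terminal. Add FIRST(D) \ {ε} = { 'a' }
D is nullable (ε ∈ FIRST(D)), continue to the next symbol.
Symbol D is a non-terminal. Add FIRST(D) \ {ε} = { 'a' }
D is nullable (ε ∈ FIRST(D)), continue to the next symbol.
All symbols are nullable, so ε is in the result.
FIRST(D D) = { 'a', ε }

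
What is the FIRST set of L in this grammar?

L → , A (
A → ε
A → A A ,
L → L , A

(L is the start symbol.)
From L → , A (:
  - ',' is a terminal: add ',' and stop
From L → L , A:
  - L is the symbol being defined: contributes nothing new
    L is not nullable, so stop

Collecting: FIRST(L) = { ',' }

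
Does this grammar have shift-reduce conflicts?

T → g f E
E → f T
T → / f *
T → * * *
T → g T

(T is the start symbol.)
No shift-reduce conflicts

A shift-reduce conflict occurs when an LR(0) state has both:
  - a complete (reduce) item [A → α .] (dot at the end), and
  - a shift item [B → β . c γ] (dot before a terminal).

Augment with T' → T and build the canonical LR(0) collection (I0 = CLOSURE({[T' → . T]}), then GOTO on every symbol after a dot until no new states appear). It has 14 states:
  I0: { [T → . * * *], [T → . / f *], [T → . g T], [T → . g f E], [T' → . T] }  — shift
  I1: { [T → * . * *] }  — shift
  I2: { [T → / . f *] }  — shift
  I3: { [T' → T .] }  — accept
  I4: { [T → . * * *], [T → . / f *], [T → . g T], [T → . g f E], [T → g . T], [T → g . f E] }  — shift
  I5: { [T → g T .] }  — reduce
  I6: { [E → . f T], [T → g f . E] }  — shift
  I7: { [T → g f E .] }  — reduce
  I8: { [E → f . T], [T → . * * *], [T → . / f *], [T → . g T], [T → . g f E] }  — shift
  I9: { [E → f T .] }  — reduce
  I10: { [T → / f . *] }  — shift
  I11: { [T → / f * .] }  — reduce
  I12: { [T → * * . *] }  — shift
  I13: { [T → * * * .] }  — reduce

No state contains both a complete item and a shift item.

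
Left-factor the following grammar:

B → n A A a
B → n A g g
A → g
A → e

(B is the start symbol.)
B → n A B'
B' → A a
B' → g g
A → g
A → e

Left-factoring transforms A → αβ₁ | αβ₂ into A → αA' and A' → β₁ | β₂
(α is the longest common prefix among the alternatives). Repeat until
no nonterminal has two alternatives with a common prefix.

Round 1: B has alternatives sharing prefix 'n A'. Introduce B': B → n A B'
  Add: B' → A a
  Add: B' → g g

No remaining common prefixes — done.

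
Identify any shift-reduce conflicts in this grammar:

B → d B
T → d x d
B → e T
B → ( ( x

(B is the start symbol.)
A shift-reduce conflict occurs when an LR(0) state has both:
  - a complete (reduce) item [A → α .] (dot at the end), and
  - a shift item [B → β . c γ] (dot before a terminal).

Augment with B' → B and build the canonical LR(0) collection (I0 = CLOSURE({[B' → . B]}), then GOTO on every symbol after a dot until no new states appear). It has 12 states:
  I0: { [B → . ( ( x], [B → . d B], [B → . e T], [B' → . B] }  — shift
  I1: { [B → ( . ( x] }  — shift
  I2: { [B' → B .] }  — accept
  I3: { [B → . ( ( x], [B → . d B], [B → . e T], [B → d . B] }  — shift
  I4: { [B → e . T], [T → . d x d] }  — shift
  I5: { [B → e T .] }  — reduce
  I6: { [T → d . x d] }  — shift
  I7: { [T → d x . d] }  — shift
  I8: { [T → d x d .] }  — reduce
  I9: { [B → d B .] }  — reduce
  I10: { [B → ( ( . x] }  — shift
  I11: { [B → ( ( x .] }  — reduce

No state contains both a complete item and a shift item.

Answer: No shift-reduce conflicts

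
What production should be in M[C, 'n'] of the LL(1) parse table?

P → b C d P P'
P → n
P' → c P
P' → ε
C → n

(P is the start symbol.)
To find M[C, 'n'], we find productions for C where 'n' is in the predict set (PREDICT(N → α) = (FIRST(α) \ {ε}) ∪ (FOLLOW(N) if α ⇒* ε)).

C → n: PREDICT = { 'n' }
  'n' is in predict set, so this production goes in M[C, 'n']

M[C, 'n'] = C → n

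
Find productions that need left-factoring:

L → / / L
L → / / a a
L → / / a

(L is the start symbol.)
Left-factoring is needed when two productions for the same non-terminal
share a common prefix on the right-hand side.

Productions for L:
  L → / / L
  L → / / a a
  L → / / a

Found common prefix '/ /' in productions for L

Answer: Yes, L has productions with common prefix '/ /'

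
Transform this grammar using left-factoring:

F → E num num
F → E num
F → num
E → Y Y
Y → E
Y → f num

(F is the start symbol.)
Left-factoring transforms A → αβ₁ | αβ₂ into A → αA' and A' → β₁ | β₂
(α is the longest common prefix among the alternatives). Repeat until
no nonterminal has two alternatives with a common prefix.

Round 1: F has alternatives sharing prefix 'E num'. Introduce F': F → E num F'
  Add: F' → num
  Add: F' → ε

No remaining common prefixes — done.

Resulting grammar:
F → E num F'
F' → num
F' → ε
F → num
E → Y Y
Y → E
Y → f num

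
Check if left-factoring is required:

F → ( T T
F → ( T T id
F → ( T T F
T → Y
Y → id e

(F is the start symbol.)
Yes, F has productions with common prefix '( T T'

Left-factoring is needed when two productions for the same non-terminal
share a common prefix on the right-hand side.

Productions for F:
  F → ( T T
  F → ( T T id
  F → ( T T F

Found common prefix '( T T' in productions for F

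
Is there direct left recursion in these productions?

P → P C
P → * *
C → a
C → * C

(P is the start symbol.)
Direct left recursion occurs when N → N α for some non-terminal N (the right-hand side begins with the left-hand side itself).

P → P C: LEFT RECURSIVE (starts with P)
P → * *: starts with '*'
C → a: starts with a
C → * C: starts with '*'

The grammar has direct left recursion on: P.

Answer: Yes, P is left-recursive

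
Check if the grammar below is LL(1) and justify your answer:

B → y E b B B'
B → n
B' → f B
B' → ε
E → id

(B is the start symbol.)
Relevant sets:
  FOLLOW(B') = { $, 'f' }

For B:
  PREDICT(B → y E b B B') = { 'y' }
  PREDICT(B → n) = { 'n' }
For B':
  PREDICT(B' → f B) = { 'f' }
  PREDICT(B' → ε) = { $, 'f' }
E has a single production, so nothing to check there.

Conflict found: Predict set conflict for B': { 'f' }
The grammar is NOT LL(1).

Answer: No. Predict set conflict for B': { 'f' }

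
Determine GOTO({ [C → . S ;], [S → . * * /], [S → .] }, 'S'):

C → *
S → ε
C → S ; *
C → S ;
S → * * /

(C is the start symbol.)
{ [C → S . ;] }

GOTO(I, 'S') = CLOSURE({ [A → αX.β] : [A → α.Xβ] ∈ I, X = 'S' })

Items with dot before 'S', with the dot advanced:
  [C → . S ;] → [C → S . ;]
Closure adds nothing (no advanced item has the dot before a non-terminal).

GOTO = { [C → S . ;] }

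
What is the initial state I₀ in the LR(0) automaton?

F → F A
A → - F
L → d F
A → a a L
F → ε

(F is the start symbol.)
{ [F → . F A], [F → .], [F' → . F] }

First, augment the grammar with F' → F
I₀ = CLOSURE({ [F' → . F] }):
  [F' → . F] has the dot before F: add [F → . F A], [F → .]
No further items can be added.

I₀ = { [F → . F A], [F → .], [F' → . F] }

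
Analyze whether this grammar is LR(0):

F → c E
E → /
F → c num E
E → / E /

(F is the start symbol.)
No. Shift-reduce conflict between [E → / .] and [E → . /]

A grammar is LR(0) if no state in the canonical LR(0) collection has:
  - both a shift item (dot before a terminal) and a complete item (shift-reduce conflict), or
  - two or more complete items (reduce-reduce conflict; the accept item [F' → F .] counts as a complete item here).

Augment with F' → F and build the canonical LR(0) collection (I0 = CLOSURE({[F' → . F]}), then GOTO on every symbol after a dot until no new states appear). It has 9 states:
  I0: { [F → . c E], [F → . c num E], [F' → . F] }  — shift
  I1: { [F' → F .] }  — accept
  I2: { [E → . / E /], [E → . /], [F → c . E], [F → c . num E] }  — shift
  I3: { [E → . / E /], [E → . /], [E → / . E /], [E → / .] }  — shift, reduce
  I4: { [F → c E .] }  — reduce
  I5: { [E → . / E /], [E → . /], [F → c num . E] }  — shift
  I6: { [F → c num E .] }  — reduce
  I7: { [E → / E . /] }  — shift
  I8: { [E → / E / .] }  — reduce

Conflict in state I3:
  Shift-reduce conflict between [E → / .] and [E → . /]
So the grammar is NOT LR(0).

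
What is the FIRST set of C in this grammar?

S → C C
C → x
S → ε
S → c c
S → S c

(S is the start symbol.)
To compute FIRST(C), examine every production with C on the left-hand side, reading each right-hand side left to right until a non-nullable symbol is reached.

From C → x:
  - x is a terminal: add 'x' and stop

Collecting: FIRST(C) = { 'x' }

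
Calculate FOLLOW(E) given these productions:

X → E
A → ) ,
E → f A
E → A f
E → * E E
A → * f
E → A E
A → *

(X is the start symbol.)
{ $, ')', '*', 'f' }

To compute FOLLOW(E), find every occurrence of E on a right-hand side N → α E β: add FIRST(β) \ {ε}, and if β is empty or nullable also add FOLLOW(N). Iterate to a fixed point.

In X → E: E is at the end, add FOLLOW(X)
In E → * E E: E is followed by E, add FIRST(E) \ {ε} = { ')', '*', 'f' }
In E → * E E: E is at the end; this adds FOLLOW(E) to itself — nothing new
In E → A E: E is at the end; this adds FOLLOW(E) to itself — nothing new

The FOLLOW sets referred to above (computed the same way, to a fixed point):
  FOLLOW(X) = { $ }

Taking the union: FOLLOW(E) = { $, ')', '*', 'f' }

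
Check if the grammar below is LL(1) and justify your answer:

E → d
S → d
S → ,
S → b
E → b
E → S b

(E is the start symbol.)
No. Predict set conflict for E: { 'd' }

Relevant sets:
  FIRST(S) = { ',', 'b', 'd' }

For E:
  PREDICT(E → d) = { 'd' }
  PREDICT(E → b) = { 'b' }
  PREDICT(E → S b) = { ',', 'b', 'd' }
For S:
  PREDICT(S → d) = { 'd' }
  PREDICT(S → ',') = { ',' }
  PREDICT(S → b) = { 'b' }

Conflict found: Predict set conflict for E: { 'd' }
The grammar is NOT LL(1).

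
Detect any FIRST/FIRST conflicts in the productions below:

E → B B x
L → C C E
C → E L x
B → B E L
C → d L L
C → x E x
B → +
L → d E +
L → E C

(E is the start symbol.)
FIRST sets of the non-terminals at (or reachable through a nullable prefix from) the front of some alternative:
  FIRST(C) = { '+', 'd', 'x' }
  FIRST(E) = { '+' }
  FIRST(B) = { '+' }

Productions for L:
  L → C C E: FIRST = { '+', 'd', 'x' }
  L → d E +: FIRST = { 'd' }
  L → E C: FIRST = { '+' }
Productions for C:
  C → E L x: FIRST = { '+' }
  C → d L L: FIRST = { 'd' }
  C → x E x: FIRST = { 'x' }
Productions for B:
  B → B E L: FIRST = { '+' }
  B → +: FIRST = { '+' }
E has only one production, so no FIRST/FIRST conflict is possible there.

Conflict for L: L → C C E and L → d E +
  Overlap: { 'd' }
Conflict for L: L → C C E and L → E C
  Overlap: { '+' }
Conflict for B: B → B E L and B → +
  Overlap: { '+' }

Answer: Yes. L → C C E / L → d E '+' on { 'd' }; L → C C E / L → E C on { '+' }; B → B E L / B → '+' on { '+' }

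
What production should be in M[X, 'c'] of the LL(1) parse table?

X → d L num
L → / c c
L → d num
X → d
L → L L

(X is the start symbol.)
Empty (error entry)

To find M[X, 'c'], we find productions for X where 'c' is in the predict set (PREDICT(N → α) = (FIRST(α) \ {ε}) ∪ (FOLLOW(N) if α ⇒* ε)).

X → d L num: PREDICT = { 'd' }
X → d: PREDICT = { 'd' }

M[X, 'c'] is empty (no production applies)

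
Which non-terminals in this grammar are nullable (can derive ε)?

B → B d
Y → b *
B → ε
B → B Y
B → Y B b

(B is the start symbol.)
ε-productions: B → ε
So B is immediately nullable.
No further non-terminal can be added: every production for the remaining non-terminals contains a terminal or a non-nullable non-terminal.
Nullable = { 'B' }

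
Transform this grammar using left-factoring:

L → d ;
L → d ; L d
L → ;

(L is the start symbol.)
L → d ; L'
L' → ε
L' → L d
L → ;

Left-factoring transforms A → αβ₁ | αβ₂ into A → αA' and A' → β₁ | β₂
(α is the longest common prefix among the alternatives). Repeat until
no nonterminal has two alternatives with a common prefix.

Round 1: L has alternatives sharing prefix 'd ;'. Introduce L': L → d ; L'
  Add: L' → ε
  Add: L' → L d

No remaining common prefixes — done.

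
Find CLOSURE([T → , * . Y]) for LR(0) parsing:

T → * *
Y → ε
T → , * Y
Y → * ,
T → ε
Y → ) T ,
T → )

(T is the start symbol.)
{ [T → , * . Y], [Y → . ) T ,], [Y → . * ,], [Y → .] }

To compute CLOSURE, for each item [A → α.Bβ] where B is a non-terminal, add [B → .γ] for all productions B → γ; repeat for the newly added items until nothing changes.

Start with: [T → , * . Y]
  [T → , * . Y] has the dot before Y: add [Y → .], [Y → . * ,], [Y → . ) T ,]
No further items can be added.

CLOSURE = { [T → , * . Y], [Y → . ) T ,], [Y → . * ,], [Y → .] }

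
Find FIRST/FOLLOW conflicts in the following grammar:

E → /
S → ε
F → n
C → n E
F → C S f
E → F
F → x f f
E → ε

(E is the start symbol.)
No FIRST/FOLLOW conflicts.

Nullable non-terminals: E, S.
FIRST sets used below: FIRST(F) = { 'n', 'x' }

E: nullable alternative(s) E → ε; FOLLOW(E) = { $, 'f' }
  E → /: FIRST \ {ε} = { '/' } — disjoint from FOLLOW(E)
  E → F: FIRST \ {ε} = { 'n', 'x' } — disjoint from FOLLOW(E)
  E → ε: FIRST \ {ε} = { } — this is the only nullable alternative, skip
S has a nullable alternative but only one production, so nothing to check.

C, F have no nullable alternative, so no FIRST/FOLLOW check is needed there.

No FIRST/FOLLOW conflicts found.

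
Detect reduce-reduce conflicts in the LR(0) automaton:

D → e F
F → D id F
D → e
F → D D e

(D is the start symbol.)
A reduce-reduce conflict occurs when an LR(0) state has two complete items [A → α .] and [B → β .] — both call for a reduction, and with no lookahead the parser cannot choose between them.

Augment with D' → D and build the canonical LR(0) collection (I0 = CLOSURE({[D' → . D]}), then GOTO on every symbol after a dot until no new states appear). It has 9 states:
  I0: { [D → . e F], [D → . e], [D' → . D] }  — shift
  I1: { [D' → D .] }  — accept
  I2: { [D → . e F], [D → . e], [D → e . F], [D → e .], [F → . D D e], [F → . D id F] }  — shift, reduce
  I3: { [D → . e F], [D → . e], [F → D . D e], [F → D . id F] }  — shift
  I4: { [D → e F .] }  — reduce
  I5: { [F → D D . e] }  — shift
  I6: { [D → . e F], [D → . e], [F → . D D e], [F → . D id F], [F → D id . F] }  — shift
  I7: { [F → D id F .] }  — reduce
  I8: { [F → D D e .] }  — reduce

No state contains more than one complete item.

Answer: No reduce-reduce conflicts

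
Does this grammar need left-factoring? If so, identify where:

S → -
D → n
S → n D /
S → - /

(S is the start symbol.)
Yes, S has productions with common prefix '-'

Left-factoring is needed when two productions for the same non-terminal
share a common prefix on the right-hand side.

Productions for S:
  S → -
  S → n D /
  S → - /

Found common prefix '-' in productions for S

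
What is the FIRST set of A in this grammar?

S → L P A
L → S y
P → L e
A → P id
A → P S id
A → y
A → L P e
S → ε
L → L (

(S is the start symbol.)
{ 'y' }

To compute FIRST(A), examine every production with A on the left-hand side, reading each right-hand side left to right until a non-nullable symbol is reached.

FIRST sets of the other non-terminals involved (by the same procedure, iterated to a fixed point):
  FIRST(P) = { 'y' }
  FIRST(L) = { 'y' }

From A → P id:
  - P is a non-terminal: add FIRST(P) \ {ε} = { 'y' }
    P is not nullable, so stop
From A → P S id:
  - P is a non-terminal: add FIRST(P) \ {ε} = { 'y' }
    P is not nullable, so stop
From A → y:
  - y is a terminal: add 'y' and stop
From A → L P e:
  - L is a non-terminal: add FIRST(L) \ {ε} = { 'y' }
    L is not nullable, so stop

Collecting: FIRST(A) = { 'y' }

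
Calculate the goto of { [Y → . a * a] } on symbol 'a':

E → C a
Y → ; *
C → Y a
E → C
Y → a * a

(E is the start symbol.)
GOTO(I, 'a') = CLOSURE({ [A → αX.β] : [A → α.Xβ] ∈ I, X = 'a' })

Items with dot before 'a', with the dot advanced:
  [Y → . a * a] → [Y → a . * a]
Closure adds nothing (no advanced item has the dot before a non-terminal).

GOTO = { [Y → a . * a] }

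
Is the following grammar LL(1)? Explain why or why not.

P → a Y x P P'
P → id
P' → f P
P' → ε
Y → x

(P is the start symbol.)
Relevant sets:
  FOLLOW(P') = { $, 'f' }

For P:
  PREDICT(P → a Y x P P') = { 'a' }
  PREDICT(P → id) = { 'id' }
For P':
  PREDICT(P' → f P) = { 'f' }
  PREDICT(P' → ε) = { $, 'f' }
Y has a single production, so nothing to check there.

Conflict found: Predict set conflict for P': { 'f' }
The grammar is NOT LL(1).

Answer: No. Predict set conflict for P': { 'f' }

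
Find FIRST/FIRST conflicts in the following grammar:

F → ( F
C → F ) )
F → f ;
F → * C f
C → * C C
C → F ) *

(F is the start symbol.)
A FIRST/FIRST conflict occurs when two productions N → α and N → β for the same non-terminal have FIRST(α) ∩ FIRST(β) ≠ ∅ (with ε ∈ FIRST of a nullable right-hand side, so two nullable alternatives also conflict).

FIRST sets of the non-terminals at (or reachable through a nullable prefix from) the front of some alternative:
  FIRST(F) = { '(', '*', 'f' }

Productions for F:
  F → ( F: FIRST = { '(' }
  F → f ;: FIRST = { 'f' }
  F → * C f: FIRST = { '*' }
Productions for C:
  C → F ) ): FIRST = { '(', '*', 'f' }
  C → * C C: FIRST = { '*' }
  C → F ) *: FIRST = { '(', '*', 'f' }

Conflict for C: C → F ) ) and C → * C C
  Overlap: { '*' }
Conflict for C: C → F ) ) and C → F ) *
  Overlap: { '(', '*', 'f' }
Conflict for C: C → * C C and C → F ) *
  Overlap: { '*' }

Answer: Yes. C → F ')' ')' / C → '*' C C on { '*' }; C → F ')' ')' / C → F ')' '*' on { '(', '*', 'f' }; C → '*' C C / C → F ')' '*' on { '*' }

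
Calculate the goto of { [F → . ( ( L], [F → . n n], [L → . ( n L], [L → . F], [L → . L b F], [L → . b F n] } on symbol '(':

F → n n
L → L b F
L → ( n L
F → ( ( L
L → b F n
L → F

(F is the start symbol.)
{ [F → ( . ( L], [L → ( . n L] }

GOTO(I, '(') = CLOSURE({ [A → αX.β] : [A → α.Xβ] ∈ I, X = '(' })

Items with dot before '(', with the dot advanced:
  [F → . ( ( L] → [F → ( . ( L]
  [L → . ( n L] → [L → ( . n L]
Closure adds nothing (no advanced item has the dot before a non-terminal).

GOTO = { [F → ( . ( L], [L → ( . n L] }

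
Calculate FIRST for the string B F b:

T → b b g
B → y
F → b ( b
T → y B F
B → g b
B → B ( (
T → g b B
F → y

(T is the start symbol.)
FIRST sets of the non-terminals involved (from the grammar, by fixed-point iteration):
  FIRST(B) = { 'g', 'y' }

To compute FIRST(B F b), process the symbols left to right:
Symbol B is a non-terminal. Add FIRST(B) \ {ε} = { 'g', 'y' }
B is not nullable (ε ∉ FIRST(B)), so stop here.
FIRST(B F b) = { 'g', 'y' }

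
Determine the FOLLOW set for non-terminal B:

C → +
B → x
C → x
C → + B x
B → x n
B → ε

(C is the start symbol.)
To compute FOLLOW(B), find every occurrence of B on a right-hand side N → α B β: add FIRST(β) \ {ε}, and if β is empty or nullable also add FOLLOW(N). Iterate to a fixed point.

In C → + B x: B is followed by x, add FIRST(x) \ {ε} = { 'x' }

Taking the union: FOLLOW(B) = { 'x' }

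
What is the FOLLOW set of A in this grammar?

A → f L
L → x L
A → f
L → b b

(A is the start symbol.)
{ $ }

A is the start symbol, so $ ∈ FOLLOW(A).
A does not occur on any right-hand side.

Taking the union: FOLLOW(A) = { $ }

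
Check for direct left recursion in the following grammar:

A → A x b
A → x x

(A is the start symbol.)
Yes, A is left-recursive

A → A x b: LEFT RECURSIVE (starts with A)
A → x x: starts with x

The grammar has direct left recursion on: A.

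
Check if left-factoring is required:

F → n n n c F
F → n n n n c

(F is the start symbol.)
Yes, F has productions with common prefix 'n n n'

Left-factoring is needed when two productions for the same non-terminal
share a common prefix on the right-hand side.

Productions for F:
  F → n n n c F
  F → n n n n c

Found common prefix 'n n n' in productions for F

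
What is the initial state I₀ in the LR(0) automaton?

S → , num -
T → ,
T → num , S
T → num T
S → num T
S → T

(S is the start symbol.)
First, augment the grammar with S' → S
I₀ = CLOSURE({ [S' → . S] }):
  [S' → . S] has the dot before S: add [S → . , num -], [S → . num T], [S → . T]
  [S → . T] has the dot before T: add [T → . ,], [T → . num , S], [T → . num T]
No further items can be added.

I₀ = { [S → . , num -], [S → . T], [S → . num T], [S' → . S], [T → . ,], [T → . num , S], [T → . num T] }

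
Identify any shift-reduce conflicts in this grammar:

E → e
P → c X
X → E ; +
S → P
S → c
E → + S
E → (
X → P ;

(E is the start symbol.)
Yes — I7: [S → c .] vs [E → . (]

A shift-reduce conflict occurs when an LR(0) state has both:
  - a complete (reduce) item [A → α .] (dot at the end), and
  - a shift item [B → β . c γ] (dot before a terminal).

Augment with E' → E and build the canonical LR(0) collection (I0 = CLOSURE({[E' → . E]}), then GOTO on every symbol after a dot until no new states appear). It has 15 states:
  I0: { [E → . (], [E → . + S], [E → . e], [E' → . E] }  — shift
  I1: { [E → ( .] }  — reduce
  I2: { [E → + . S], [P → . c X], [S → . P], [S → . c] }  — shift
  I3: { [E' → E .] }  — accept
  I4: { [E → e .] }  — reduce
  I5: { [S → P .] }  — reduce
  I6: { [E → + S .] }  — reduce
  I7: { [E → . (], [E → . + S], [E → . e], [P → . c X], [P → c . X], [S → c .], [X → . E ; +], [X → . P ;] }  — shift, reduce
  I8: { [X → E . ; +] }  — shift
  I9: { [X → P . ;] }  — shift
  I10: { [P → c X .] }  — reduce
  I11: { [E → . (], [E → . + S], [E → . e], [P → . c X], [P → c . X], [X → . E ; +], [X → . P ;] }  — shift
  I12: { [X → P ; .] }  — reduce
  I13: { [X → E ; . +] }  — shift
  I14: { [X → E ; + .] }  — reduce

I7 contains reduce item [S → c .] and shift items [E → . (], [E → . + S], [E → . e], [P → . c X] — shift-reduce conflict.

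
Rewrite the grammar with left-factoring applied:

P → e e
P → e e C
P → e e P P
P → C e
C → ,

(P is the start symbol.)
P → e e P'
P' → ε
P' → C
P' → P P
P → C e
C → ,

Left-factoring transforms A → αβ₁ | αβ₂ into A → αA' and A' → β₁ | β₂
(α is the longest common prefix among the alternatives). Repeat until
no nonterminal has two alternatives with a common prefix.

Round 1: P has alternatives sharing prefix 'e e'. Introduce P': P → e e P'
  Add: P' → ε
  Add: P' → C
  Add: P' → P P

No remaining common prefixes — done.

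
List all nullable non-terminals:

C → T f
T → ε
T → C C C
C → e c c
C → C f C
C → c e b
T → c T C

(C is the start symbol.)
{ 'T' }

A non-terminal is nullable if it can derive ε (the empty string): either it has an ε-production, or it has a production whose right-hand side consists entirely of nullable non-terminals.

ε-productions: T → ε
So T is immediately nullable.
No further non-terminal can be added: every production for the remaining non-terminals contains a terminal or a non-nullable non-terminal.
Nullable = { 'T' }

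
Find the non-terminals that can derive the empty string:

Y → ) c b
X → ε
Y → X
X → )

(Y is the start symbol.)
{ 'X', 'Y' }

ε-productions: X → ε
So X is immediately nullable.
Y → X: every symbol on the right is nullable, so Y is nullable too.
Every non-terminal is now nullable.
Nullable = { 'X', 'Y' }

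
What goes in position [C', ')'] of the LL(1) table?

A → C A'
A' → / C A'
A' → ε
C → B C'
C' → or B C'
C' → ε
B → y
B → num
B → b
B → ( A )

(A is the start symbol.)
To find M[C', ')'], we find productions for C' where ')' is in the predict set (PREDICT(N → α) = (FIRST(α) \ {ε}) ∪ (FOLLOW(N) if α ⇒* ε)).

Relevant sets:
  FOLLOW(C') = { $, ')', '/' }

C' → or B C': PREDICT = { 'or' }
C' → ε: PREDICT = { $, ')', '/' }
  ')' is in predict set, so this production goes in M[C', ')']

M[C', ')'] = C' → ε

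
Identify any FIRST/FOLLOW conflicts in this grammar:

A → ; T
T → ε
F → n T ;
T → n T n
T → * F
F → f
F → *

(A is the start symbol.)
A FIRST/FOLLOW conflict occurs when a non-terminal N has a nullable alternative N → β (β ⇒* ε) and another alternative N → α with FIRST(α) ∩ FOLLOW(N) ≠ ∅: on such a lookahead the parser cannot decide between expanding α and letting N vanish via β.

Nullable non-terminals: T.

T: nullable alternative(s) T → ε; FOLLOW(T) = { $, ';', 'n' }
  T → ε: FIRST \ {ε} = { } — this is the only nullable alternative, skip
  T → n T n: FIRST \ {ε} = { 'n' } — overlaps FOLLOW(T) on { 'n' }: CONFLICT
  T → * F: FIRST \ {ε} = { '*' } — disjoint from FOLLOW(T)

A, F have no nullable alternative, so no FIRST/FOLLOW check is needed there.

So the grammar has 1 FIRST/FOLLOW conflict (marked CONFLICT above).

Answer: Yes. T → n T n with FOLLOW(T) on { 'n' }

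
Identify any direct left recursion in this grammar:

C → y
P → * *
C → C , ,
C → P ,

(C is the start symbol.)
C → y: starts with y
P → * *: starts with '*'
C → C , ,: LEFT RECURSIVE (starts with C)
C → P ,: starts with P

The grammar has direct left recursion on: C.

Answer: Yes, C is left-recursive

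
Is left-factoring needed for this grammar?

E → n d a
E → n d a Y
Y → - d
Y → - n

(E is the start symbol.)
Yes, E has productions with common prefix 'n d a'; Y has productions with common prefix '-'

Left-factoring is needed when two productions for the same non-terminal
share a common prefix on the right-hand side.

Productions for E:
  E → n d a
  E → n d a Y
Productions for Y:
  Y → - d
  Y → - n

Found common prefix 'n d a' in productions for E
Found common prefix '-' in productions for Y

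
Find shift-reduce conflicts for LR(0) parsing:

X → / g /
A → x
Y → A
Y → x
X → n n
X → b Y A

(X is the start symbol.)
No shift-reduce conflicts

Augment with X' → X and build the canonical LR(0) collection (I0 = CLOSURE({[X' → . X]}), then GOTO on every symbol after a dot until no new states appear). It has 13 states:
  I0: { [X → . / g /], [X → . b Y A], [X → . n n], [X' → . X] }  — shift
  I1: { [X → / . g /] }  — shift
  I2: { [X' → X .] }  — accept
  I3: { [A → . x], [X → b . Y A], [Y → . A], [Y → . x] }  — shift
  I4: { [X → n . n] }  — shift
  I5: { [X → n n .] }  — reduce
  I6: { [Y → A .] }  — reduce
  I7: { [A → . x], [X → b Y . A] }  — shift
  I8: { [A → x .], [Y → x .] }  — 2 reduces
  I9: { [X → b Y A .] }  — reduce
  I10: { [A → x .] }  — reduce
  I11: { [X → / g . /] }  — shift
  I12: { [X → / g / .] }  — reduce

No state contains both a complete item and a shift item.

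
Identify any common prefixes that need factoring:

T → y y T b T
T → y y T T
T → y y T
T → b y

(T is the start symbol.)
Yes, T has productions with common prefix 'y y T'

Left-factoring is needed when two productions for the same non-terminal
share a common prefix on the right-hand side.

Productions for T:
  T → y y T b T
  T → y y T T
  T → y y T
  T → b y

Found common prefix 'y y T' in productions for T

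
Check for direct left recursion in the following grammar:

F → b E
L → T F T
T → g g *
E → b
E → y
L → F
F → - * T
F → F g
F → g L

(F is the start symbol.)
F → b E: starts with b
L → T F T: starts with T
T → g g *: starts with g
E → b: starts with b
E → y: starts with y
L → F: starts with F
F → - * T: starts with '-'
F → F g: LEFT RECURSIVE (starts with F)
F → g L: starts with g

The grammar has direct left recursion on: F.

Answer: Yes, F is left-recursive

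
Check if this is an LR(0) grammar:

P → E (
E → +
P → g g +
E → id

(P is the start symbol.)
A grammar is LR(0) if no state in the canonical LR(0) collection has:
  - both a shift item (dot before a terminal) and a complete item (shift-reduce conflict), or
  - two or more complete items (reduce-reduce conflict; the accept item [P' → P .] counts as a complete item here).

Augment with P' → P and build the canonical LR(0) collection (I0 = CLOSURE({[P' → . P]}), then GOTO on every symbol after a dot until no new states appear). It has 9 states:
  I0: { [E → . +], [E → . id], [P → . E (], [P → . g g +], [P' → . P] }  — shift
  I1: { [E → + .] }  — reduce
  I2: { [P → E . (] }  — shift
  I3: { [P' → P .] }  — accept
  I4: { [P → g . g +] }  — shift
  I5: { [E → id .] }  — reduce
  I6: { [P → g g . +] }  — shift
  I7: { [P → g g + .] }  — reduce
  I8: { [P → E ( .] }  — reduce

Every state is either a pure shift/goto state or contains exactly one complete item and nothing to shift — no conflicts. The grammar is LR(0).

Answer: Yes, the grammar is LR(0)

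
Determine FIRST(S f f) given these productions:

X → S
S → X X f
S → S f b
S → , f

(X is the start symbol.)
{ ',' }

FIRST sets of the non-terminals involved (from the grammar, by fixed-point iteration):
  FIRST(S) = { ',' }

To compute FIRST(S f f), process the symbols left to right:
Symbol S is a non-terminal. Add FIRST(S) \ {ε} = { ',' }
S is not nullable (ε ∉ FIRST(S)), so stop here.
FIRST(S f f) = { ',' }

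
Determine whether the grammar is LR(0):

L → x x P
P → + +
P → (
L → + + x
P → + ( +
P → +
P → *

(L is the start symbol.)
No. Shift-reduce conflict between [P → + .] and [P → + . ( +]

A grammar is LR(0) if no state in the canonical LR(0) collection has:
  - both a shift item (dot before a terminal) and a complete item (shift-reduce conflict), or
  - two or more complete items (reduce-reduce conflict; the accept item [L' → L .] counts as a complete item here).

Augment with L' → L and build the canonical LR(0) collection (I0 = CLOSURE({[L' → . L]}), then GOTO on every symbol after a dot until no new states appear). It has 14 states:
  I0: { [L → . + + x], [L → . x x P], [L' → . L] }  — shift
  I1: { [L → + . + x] }  — shift
  I2: { [L' → L .] }  — accept
  I3: { [L → x . x P] }  — shift
  I4: { [L → x x . P], [P → . (], [P → . *], [P → . + ( +], [P → . + +], [P → . +] }  — shift
  I5: { [P → ( .] }  — reduce
  I6: { [P → * .] }  — reduce
  I7: { [P → + . ( +], [P → + . +], [P → + .] }  — shift, reduce
  I8: { [L → x x P .] }  — reduce
  I9: { [P → + ( . +] }  — shift
  I10: { [P → + + .] }  — reduce
  I11: { [P → + ( + .] }  — reduce
  I12: { [L → + + . x] }  — shift
  I13: { [L → + + x .] }  — reduce

Conflict in state I7:
  Shift-reduce conflict between [P → + .] and [P → + . ( +]
So the grammar is NOT LR(0).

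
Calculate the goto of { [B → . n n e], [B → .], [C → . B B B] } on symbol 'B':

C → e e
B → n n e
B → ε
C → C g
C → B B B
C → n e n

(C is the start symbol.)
GOTO(I, 'B') = CLOSURE({ [A → αX.β] : [A → α.Xβ] ∈ I, X = 'B' })

Items with dot before 'B', with the dot advanced:
  [C → . B B B] → [C → B . B B]
Closure of the advanced items:
  [C → B . B B] has the dot before B: add [B → . n n e], [B → .]

GOTO = { [B → . n n e], [B → .], [C → B . B B] }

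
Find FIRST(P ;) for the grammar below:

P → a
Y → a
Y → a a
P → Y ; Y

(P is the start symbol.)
FIRST sets of the non-terminals involved (from the grammar, by fixed-point iteration):
  FIRST(P) = { 'a' }

To compute FIRST(P ;), process the symbols left to right:
Symbol P is a non-terminal. Add FIRST(P) \ {ε} = { 'a' }
P is not nullable (ε ∉ FIRST(P)), so stop here.
FIRST(P ;) = { 'a' }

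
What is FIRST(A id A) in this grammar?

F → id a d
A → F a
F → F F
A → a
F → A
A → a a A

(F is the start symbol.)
{ 'a', 'id' }

FIRST sets of the non-terminals involved (from the grammar, by fixed-point iteration):
  FIRST(A) = { 'a', 'id' }

To compute FIRST(A id A), process the symbols left to right:
Symbol A is a non-terminal. Add FIRST(A) \ {ε} = { 'a', 'id' }
A is not nullable (ε ∉ FIRST(A)), so stop here.
FIRST(A id A) = { 'a', 'id' }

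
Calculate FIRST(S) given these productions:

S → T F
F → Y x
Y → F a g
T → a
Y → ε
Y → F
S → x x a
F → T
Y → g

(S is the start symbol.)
To compute FIRST(S), examine every production with S on the left-hand side, reading each right-hand side left to right until a non-nullable symbol is reached.

FIRST sets of the other non-terminals involved (by the same procedure, iterated to a fixed point):
  FIRST(T) = { 'a' }

From S → T F:
  - T is a non-terminal: add FIRST(T) \ {ε} = { 'a' }
    T is not nullable, so stop
From S → x x a:
  - x is a terminal: add 'x' and stop

Collecting: FIRST(S) = { 'a', 'x' }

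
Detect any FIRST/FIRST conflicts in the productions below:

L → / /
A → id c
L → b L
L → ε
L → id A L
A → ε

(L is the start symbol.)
Productions for L:
  L → / /: FIRST = { '/' }
  L → b L: FIRST = { 'b' }
  L → ε: FIRST = { ε }
  L → id A L: FIRST = { 'id' }
Productions for A:
  A → id c: FIRST = { 'id' }
  A → ε: FIRST = { ε }

All alternatives of each non-terminal have pairwise disjoint FIRST sets.

Answer: No FIRST/FIRST conflicts.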